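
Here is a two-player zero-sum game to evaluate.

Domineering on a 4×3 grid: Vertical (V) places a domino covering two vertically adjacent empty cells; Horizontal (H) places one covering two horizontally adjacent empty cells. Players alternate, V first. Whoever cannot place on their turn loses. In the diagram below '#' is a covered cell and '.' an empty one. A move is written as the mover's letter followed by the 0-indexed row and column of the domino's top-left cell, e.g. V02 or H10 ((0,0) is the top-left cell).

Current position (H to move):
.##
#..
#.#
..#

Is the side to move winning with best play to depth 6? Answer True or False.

p1 H@[.##/#../#.#/..#]: H11[.##/###/#.#/..#]-1* H30[.##/#../#.#/###]-1
p2 V@[.##/###/#.#/..#]: V21[.##/###/###/.##]+1*
p3 H@[.##/###/###/.##] terminal -1; root [.##/#../#.#/..#] d6

H winning at [.##/#../#.#/..#]: False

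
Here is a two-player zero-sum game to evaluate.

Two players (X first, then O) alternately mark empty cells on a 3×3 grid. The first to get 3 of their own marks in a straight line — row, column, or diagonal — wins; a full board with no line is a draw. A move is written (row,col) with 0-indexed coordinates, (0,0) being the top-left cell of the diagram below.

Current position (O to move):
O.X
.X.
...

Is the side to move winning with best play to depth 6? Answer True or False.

p1 O@[O.X/.X./...]: (0,1)[OOX/.X./...]-1 (1,0)[O.X/OX./...]-1 (1,2)[O.X/.XO/...]-1 (2,0)[O.X/.X./O..]+0* (2,1)[O.X/.X./.O.]-1 (2,2)[O.X/.X./..O]-1
p2 X@[O.X/.X./O..]: (0,1)[OXX/.X./O..]-1 (1,0)[O.X/XX./O..]+0* (1,2)[O.X/.XX/O..]-1 (2,1)[O.X/.X./OX.]-1 (2,2)[O.X/.X./O.X]-1
p3 O@[O.X/XX./O..]: (0,1)[OOX/XX./O..]-1 (1,2)[O.X/XXO/O..]+0* (2,1)[O.X/XX./OO.]-1 (2,2)[O.X/XX./O.O]-1
p4 X@[O.X/XXO/O..]: (0,1)[OXX/XXO/O..]+0* (2,1)[O.X/XXO/OX.]+0 (2,2)[O.X/XXO/O.X]+0
p5 O@[OXX/XXO/O..]: (2,1)[OXX/XXO/OO.]+0* (2,2)[OXX/XXO/O.O]-1
p6 X@[OXX/XXO/OO.]: (2,2)[OXX/XXO/OOX]+0*
p7 O@[OXX/XXO/OOX] terminal +0; root [O.X/.X./...] d6

O winning at [O.X/.X./...]: False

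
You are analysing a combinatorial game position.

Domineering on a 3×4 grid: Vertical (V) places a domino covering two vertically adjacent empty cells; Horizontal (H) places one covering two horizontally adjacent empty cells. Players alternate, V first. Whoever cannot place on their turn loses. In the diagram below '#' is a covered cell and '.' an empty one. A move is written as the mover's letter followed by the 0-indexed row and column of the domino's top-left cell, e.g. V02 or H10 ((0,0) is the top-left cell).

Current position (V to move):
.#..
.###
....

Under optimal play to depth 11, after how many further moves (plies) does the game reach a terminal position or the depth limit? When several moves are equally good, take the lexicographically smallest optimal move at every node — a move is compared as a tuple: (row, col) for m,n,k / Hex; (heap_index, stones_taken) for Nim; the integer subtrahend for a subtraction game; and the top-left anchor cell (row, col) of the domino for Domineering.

PV length from [.#../.###/....]: 2 plies

ply 1, V at .#../.###/.... | V00=-1→##../####/....*; V10=-1→.#../####/#...
ply 2, H at ##../####/.... | H02=+1→####/####/....*; H20=+1→##../####/##..; H21=+1→##../####/.##.; H22=+1→##../####/..##
ply 3: ####/####/.... is terminal -1 (V); from .#../.###/.... depth 11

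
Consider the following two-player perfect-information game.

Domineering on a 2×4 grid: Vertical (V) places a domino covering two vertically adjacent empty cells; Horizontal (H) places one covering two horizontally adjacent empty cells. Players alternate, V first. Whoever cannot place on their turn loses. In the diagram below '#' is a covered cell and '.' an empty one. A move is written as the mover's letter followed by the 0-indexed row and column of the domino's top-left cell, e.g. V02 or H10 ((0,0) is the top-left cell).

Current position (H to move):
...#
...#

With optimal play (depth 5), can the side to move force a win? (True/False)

H winning at [...#/...#]: True

p1 H@[...#/...#]: H00[##.#/...#]+1* H01[.###/...#]+1 H10[...#/##.#]+1 H11[...#/.###]+1
p2 V@[##.#/...#]: V02[####/..##]-1*
p3 H@[####/..##]: H10[####/####]+1*
p4 V@[####/####] terminal -1; root [...#/...#] d5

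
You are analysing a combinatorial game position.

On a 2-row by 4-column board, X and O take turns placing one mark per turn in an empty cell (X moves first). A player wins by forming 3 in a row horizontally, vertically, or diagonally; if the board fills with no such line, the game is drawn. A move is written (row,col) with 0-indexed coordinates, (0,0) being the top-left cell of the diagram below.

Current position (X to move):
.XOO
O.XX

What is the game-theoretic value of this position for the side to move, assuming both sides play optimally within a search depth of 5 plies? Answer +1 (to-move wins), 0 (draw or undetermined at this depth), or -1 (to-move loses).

ply 1, X at .XOO/O.XX | (0,0)=+0→XXOO/O.XX; (1,1)=+1→.XOO/OXXX*
ply 2: .XOO/OXXX is terminal -1 (O); from .XOO/O.XX depth 5

value(.XOO/O.XX, X) = +1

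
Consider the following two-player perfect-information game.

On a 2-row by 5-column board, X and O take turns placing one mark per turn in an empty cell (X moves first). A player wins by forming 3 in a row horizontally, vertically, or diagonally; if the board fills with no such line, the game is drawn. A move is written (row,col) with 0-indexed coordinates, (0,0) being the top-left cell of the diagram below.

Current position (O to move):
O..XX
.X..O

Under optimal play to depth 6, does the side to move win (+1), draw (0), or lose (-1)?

p1 O@[O..XX/.X..O]: (0,1)[OO.XX/.X..O]-1 (0,2)[O.OXX/.X..O]+0* (1,0)[O..XX/OX..O]-1 (1,2)[O..XX/.XO.O]-1 (1,3)[O..XX/.X.OO]-1
p2 X@[O.OXX/.X..O]: (0,1)[OXOXX/.X..O]+0* (1,0)[O.OXX/XX..O]-1 (1,2)[O.OXX/.XX.O]-1 (1,3)[O.OXX/.X.XO]-1
p3 O@[OXOXX/.X..O]: (1,0)[OXOXX/OX..O]+0* (1,2)[OXOXX/.XO.O]+0 (1,3)[OXOXX/.X.OO]+0
p4 X@[OXOXX/OX..O]: (1,2)[OXOXX/OXX.O]+0* (1,3)[OXOXX/OX.XO]+0
p5 O@[OXOXX/OXX.O]: (1,3)[OXOXX/OXXOO]+0*
p6 X@[OXOXX/OXXOO] terminal +0; root [O..XX/.X..O] d6

value(O..XX/.X..O, O) = 0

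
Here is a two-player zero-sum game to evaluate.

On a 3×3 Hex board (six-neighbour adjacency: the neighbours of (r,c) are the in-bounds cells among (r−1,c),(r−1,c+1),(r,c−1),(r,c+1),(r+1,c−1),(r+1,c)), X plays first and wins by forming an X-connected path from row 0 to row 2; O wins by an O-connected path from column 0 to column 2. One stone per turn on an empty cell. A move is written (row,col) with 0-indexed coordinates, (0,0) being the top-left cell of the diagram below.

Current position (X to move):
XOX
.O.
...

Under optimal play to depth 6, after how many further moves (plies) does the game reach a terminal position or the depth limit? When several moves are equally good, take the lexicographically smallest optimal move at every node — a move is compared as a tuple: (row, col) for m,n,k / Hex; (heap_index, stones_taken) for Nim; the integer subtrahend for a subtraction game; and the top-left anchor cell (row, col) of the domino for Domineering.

PV length from [XOX/.O./...]: 3 plies

[XOX/.O./...] X move#1: (1,0):+1/XOX/XO./...*, (1,2):+1/XOX/.OX/..., (2,0):+1/XOX/.O./X.., (2,1):-1/XOX/.O./.X., (2,2):-1/XOX/.O./..X
[XOX/XO./...] O move#2: (1,2):-1/XOX/XOO/...*, (2,0):-1/XOX/XO./O.., (2,1):-1/XOX/XO./.O., (2,2):-1/XOX/XO./..O
[XOX/XOO/...] X move#3: (2,0):+1/XOX/XOO/X..*, (2,1):-1/XOX/XOO/.X., (2,2):-1/XOX/XOO/..X
[XOX/XOO/X..] end (terminal -1, O#4); searched XOX/.O./... to 6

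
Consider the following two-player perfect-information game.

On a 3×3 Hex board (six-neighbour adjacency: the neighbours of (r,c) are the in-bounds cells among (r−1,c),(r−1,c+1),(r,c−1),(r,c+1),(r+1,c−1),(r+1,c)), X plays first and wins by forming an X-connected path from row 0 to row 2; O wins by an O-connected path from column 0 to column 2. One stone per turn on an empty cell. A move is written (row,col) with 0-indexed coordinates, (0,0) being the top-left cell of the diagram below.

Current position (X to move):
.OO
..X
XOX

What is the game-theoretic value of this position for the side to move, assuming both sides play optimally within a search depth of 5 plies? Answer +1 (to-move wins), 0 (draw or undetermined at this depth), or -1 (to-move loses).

value(.OO/..X/XOX, X) = -1

ply 1, X at .OO/..X/XOX | (0,0)=-1→XOO/..X/XOX*; (1,0)=-1→.OO/X.X/XOX; (1,1)=-1→.OO/.XX/XOX
ply 2, O at XOO/..X/XOX | (1,0)=+1→XOO/O.X/XOX*; (1,1)=-1→XOO/.OX/XOX
ply 3: XOO/O.X/XOX is terminal -1 (X); from .OO/..X/XOX depth 5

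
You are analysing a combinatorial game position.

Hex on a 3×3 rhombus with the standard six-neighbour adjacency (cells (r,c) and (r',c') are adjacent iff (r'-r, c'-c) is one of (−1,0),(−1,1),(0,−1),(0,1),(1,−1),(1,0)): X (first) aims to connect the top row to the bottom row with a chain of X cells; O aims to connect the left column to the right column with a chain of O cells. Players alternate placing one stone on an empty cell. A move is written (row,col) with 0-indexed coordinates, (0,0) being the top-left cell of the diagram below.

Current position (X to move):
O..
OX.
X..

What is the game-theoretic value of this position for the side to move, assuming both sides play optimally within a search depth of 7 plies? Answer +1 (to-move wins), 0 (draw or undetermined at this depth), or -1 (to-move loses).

value(O../OX./X.., X) = +1

ply 1, X at O../OX./X.. | (0,1)=+1→OX./OX./X..*; (0,2)=+1→O.X/OX./X..; (1,2)=+1→O../OXX/X..; (2,1)=+1→O../OX./XX.; (2,2)=+1→O../OX./X.X
ply 2: OX./OX./X.. is terminal -1 (O); from O../OX./X.. depth 7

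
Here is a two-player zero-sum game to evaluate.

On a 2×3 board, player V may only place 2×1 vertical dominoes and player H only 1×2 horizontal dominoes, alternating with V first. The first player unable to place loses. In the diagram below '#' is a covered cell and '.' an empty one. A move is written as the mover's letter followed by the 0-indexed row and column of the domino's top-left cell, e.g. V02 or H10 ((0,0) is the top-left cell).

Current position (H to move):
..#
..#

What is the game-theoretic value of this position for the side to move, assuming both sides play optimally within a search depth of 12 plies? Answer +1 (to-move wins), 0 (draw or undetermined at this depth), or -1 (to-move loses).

ply 1, H at ..#/..# | H00=+1→###/..#*; H10=+1→..#/###
ply 2: ###/..# is terminal -1 (V); from ..#/..# depth 12

value(..#/..#, H) = +1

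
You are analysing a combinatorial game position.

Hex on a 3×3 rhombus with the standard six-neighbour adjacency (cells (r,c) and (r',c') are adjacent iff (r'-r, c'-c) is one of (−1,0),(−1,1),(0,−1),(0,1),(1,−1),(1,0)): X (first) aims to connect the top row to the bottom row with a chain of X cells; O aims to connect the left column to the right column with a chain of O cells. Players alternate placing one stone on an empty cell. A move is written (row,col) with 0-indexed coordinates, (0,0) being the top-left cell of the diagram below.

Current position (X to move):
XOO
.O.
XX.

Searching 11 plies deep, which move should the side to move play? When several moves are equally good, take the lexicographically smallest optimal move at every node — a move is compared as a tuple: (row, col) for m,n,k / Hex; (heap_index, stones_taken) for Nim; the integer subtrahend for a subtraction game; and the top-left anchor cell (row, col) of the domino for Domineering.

X's best at [XOO/.O./XX.]: (1,0)

ply 1, X at XOO/.O./XX. | (1,0)=+1→XOO/XO./XX.*; (1,2)=-1→XOO/.OX/XX.; (2,2)=-1→XOO/.O./XXX
ply 2: XOO/XO./XX. is terminal -1 (O); from XOO/.O./XX. depth 11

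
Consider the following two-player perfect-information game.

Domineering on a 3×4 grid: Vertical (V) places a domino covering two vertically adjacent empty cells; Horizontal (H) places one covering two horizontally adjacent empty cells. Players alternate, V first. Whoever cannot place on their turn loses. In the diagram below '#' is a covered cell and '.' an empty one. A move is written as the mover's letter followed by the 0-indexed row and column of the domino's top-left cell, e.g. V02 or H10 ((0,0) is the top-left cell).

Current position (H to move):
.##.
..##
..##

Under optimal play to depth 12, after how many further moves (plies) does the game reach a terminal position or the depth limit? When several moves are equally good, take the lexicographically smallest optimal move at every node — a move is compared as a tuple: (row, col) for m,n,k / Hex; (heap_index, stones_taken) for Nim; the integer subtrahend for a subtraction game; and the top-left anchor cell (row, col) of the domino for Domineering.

PV length from [.##./..##/..##]: 1 ply

p1 H@[.##./..##/..##]: H10[.##./####/..##]+1* H20[.##./..##/####]-1
p2 V@[.##./####/..##] terminal -1; root [.##./..##/..##] d12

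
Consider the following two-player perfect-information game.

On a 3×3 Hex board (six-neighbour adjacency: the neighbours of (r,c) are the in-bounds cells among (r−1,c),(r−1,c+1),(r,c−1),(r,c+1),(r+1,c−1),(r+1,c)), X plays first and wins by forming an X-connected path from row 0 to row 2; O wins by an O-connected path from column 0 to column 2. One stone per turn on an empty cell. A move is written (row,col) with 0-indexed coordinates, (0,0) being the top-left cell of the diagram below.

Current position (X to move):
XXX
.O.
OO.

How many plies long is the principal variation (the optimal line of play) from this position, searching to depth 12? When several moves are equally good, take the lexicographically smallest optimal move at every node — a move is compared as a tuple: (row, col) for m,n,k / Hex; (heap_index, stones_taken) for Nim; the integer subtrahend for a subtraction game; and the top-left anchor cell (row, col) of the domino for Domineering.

ply 1, X at XXX/.O./OO. | (1,0)=-1→XXX/XO./OO.*; (1,2)=-1→XXX/.OX/OO.; (2,2)=-1→XXX/.O./OOX
ply 2, O at XXX/XO./OO. | (1,2)=+1→XXX/XOO/OO.*; (2,2)=+1→XXX/XO./OOO
ply 3: XXX/XOO/OO. is terminal -1 (X); from XXX/.O./OO. depth 12

PV length from [XXX/.O./OO.]: 2 plies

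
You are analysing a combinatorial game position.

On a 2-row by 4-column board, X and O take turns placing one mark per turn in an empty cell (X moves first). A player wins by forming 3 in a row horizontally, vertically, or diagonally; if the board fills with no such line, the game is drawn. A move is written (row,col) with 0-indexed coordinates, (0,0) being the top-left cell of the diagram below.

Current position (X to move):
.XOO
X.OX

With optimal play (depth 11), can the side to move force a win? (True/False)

p1 X@[.XOO/X.OX]: (0,0)[XXOO/X.OX]+0* (1,1)[.XOO/XXOX]+0
p2 O@[XXOO/X.OX]: (1,1)[XXOO/XOOX]+0*
p3 X@[XXOO/XOOX] terminal +0; root [.XOO/X.OX] d11

X winning at [.XOO/X.OX]: False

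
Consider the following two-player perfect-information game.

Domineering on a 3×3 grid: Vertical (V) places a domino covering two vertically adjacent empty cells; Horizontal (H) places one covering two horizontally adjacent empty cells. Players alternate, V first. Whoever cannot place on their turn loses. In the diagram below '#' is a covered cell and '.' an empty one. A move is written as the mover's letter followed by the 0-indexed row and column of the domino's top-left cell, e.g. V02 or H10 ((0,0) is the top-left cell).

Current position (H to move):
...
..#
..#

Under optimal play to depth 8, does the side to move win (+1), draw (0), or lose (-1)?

value(.../..#/..#, H) = +1

[.../..#/..#] H move#1: H00:-1/##./..#/..#, H01:-1/.##/..#/..#, H10:+1/.../###/..#*, H20:-1/.../..#/###
[.../###/..#] end (terminal -1, V#2); searched .../..#/..# to 8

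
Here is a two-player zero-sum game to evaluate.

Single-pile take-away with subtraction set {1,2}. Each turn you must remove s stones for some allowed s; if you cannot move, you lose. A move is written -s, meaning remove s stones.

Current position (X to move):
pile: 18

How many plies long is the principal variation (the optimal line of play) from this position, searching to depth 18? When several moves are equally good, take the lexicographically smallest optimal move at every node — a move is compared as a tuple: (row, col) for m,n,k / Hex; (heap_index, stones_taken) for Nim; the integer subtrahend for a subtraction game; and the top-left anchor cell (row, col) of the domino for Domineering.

[18] X move#1: -1:-1/17*, -2:-1/16
[17] O move#2: -1:-1/16, -2:+1/15*
[15] X move#3: -1:-1/14*, -2:-1/13
[14] O move#4: -1:-1/13, -2:+1/12*
[12] X move#5: -1:-1/11*, -2:-1/10
[11] O move#6: -1:-1/10, -2:+1/9*
[9] X move#7: -1:-1/8*, -2:-1/7
[8] O move#8: -1:-1/7, -2:+1/6*
[6] X move#9: -1:-1/5*, -2:-1/4
[5] O move#10: -1:-1/4, -2:+1/3*
[3] X move#11: -1:-1/2*, -2:-1/1
[2] O move#12: -1:-1/1, -2:+1/0*
[0] end (terminal -1, X#13); searched 18 to 18

PV length from [18]: 12 plies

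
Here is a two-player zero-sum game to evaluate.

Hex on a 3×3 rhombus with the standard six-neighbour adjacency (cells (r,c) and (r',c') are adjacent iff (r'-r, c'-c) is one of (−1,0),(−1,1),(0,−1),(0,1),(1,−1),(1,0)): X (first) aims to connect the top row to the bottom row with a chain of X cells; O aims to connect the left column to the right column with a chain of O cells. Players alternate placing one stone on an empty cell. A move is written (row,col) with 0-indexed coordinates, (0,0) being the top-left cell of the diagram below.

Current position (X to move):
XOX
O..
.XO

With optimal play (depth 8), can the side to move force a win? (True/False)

X winning at [XOX/O../.XO]: True

p1 X@[XOX/O../.XO]: (1,1)[XOX/OX./.XO]+1* (1,2)[XOX/O.X/.XO]+1 (2,0)[XOX/O../XXO]+1
p2 O@[XOX/OX./.XO] terminal -1; root [XOX/O../.XO] d8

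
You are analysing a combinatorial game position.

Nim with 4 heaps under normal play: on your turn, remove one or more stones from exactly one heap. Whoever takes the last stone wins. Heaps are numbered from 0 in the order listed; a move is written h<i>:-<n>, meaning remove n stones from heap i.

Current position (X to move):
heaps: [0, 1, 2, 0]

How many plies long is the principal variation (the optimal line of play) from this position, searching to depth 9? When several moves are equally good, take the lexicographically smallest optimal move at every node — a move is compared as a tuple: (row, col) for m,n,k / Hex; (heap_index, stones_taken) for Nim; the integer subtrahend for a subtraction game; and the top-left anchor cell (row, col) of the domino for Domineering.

PV length from [(0,1,2,0)]: 3 plies

[(0,1,2,0)] X move#1: h1:-1:-1/(0,0,2,0), h2:-1:+1/(0,1,1,0)*, h2:-2:-1/(0,1,0,0)
[(0,1,1,0)] O move#2: h1:-1:-1/(0,0,1,0)*, h2:-1:-1/(0,1,0,0)
[(0,0,1,0)] X move#3: h2:-1:+1/(0,0,0,0)*
[(0,0,0,0)] end (terminal -1, O#4); searched (0,1,2,0) to 9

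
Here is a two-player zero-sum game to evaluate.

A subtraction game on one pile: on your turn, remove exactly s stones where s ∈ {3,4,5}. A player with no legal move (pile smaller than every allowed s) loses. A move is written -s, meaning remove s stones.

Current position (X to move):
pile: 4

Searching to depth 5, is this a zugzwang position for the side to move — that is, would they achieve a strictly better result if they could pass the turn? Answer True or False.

zugzwang(4, X) = False

[4] X move#1: -3:+1/1*, -4:+1/0
[1] end (terminal -1, O#2); searched 4 to 5
suppose X passes — search the same position with O to move:
pass> [4] O move#1: -3:+1/1*, -4:+1/0
pass> [1] end (terminal -1, X#2); searched 4 to 5
for X: play +1, pass -1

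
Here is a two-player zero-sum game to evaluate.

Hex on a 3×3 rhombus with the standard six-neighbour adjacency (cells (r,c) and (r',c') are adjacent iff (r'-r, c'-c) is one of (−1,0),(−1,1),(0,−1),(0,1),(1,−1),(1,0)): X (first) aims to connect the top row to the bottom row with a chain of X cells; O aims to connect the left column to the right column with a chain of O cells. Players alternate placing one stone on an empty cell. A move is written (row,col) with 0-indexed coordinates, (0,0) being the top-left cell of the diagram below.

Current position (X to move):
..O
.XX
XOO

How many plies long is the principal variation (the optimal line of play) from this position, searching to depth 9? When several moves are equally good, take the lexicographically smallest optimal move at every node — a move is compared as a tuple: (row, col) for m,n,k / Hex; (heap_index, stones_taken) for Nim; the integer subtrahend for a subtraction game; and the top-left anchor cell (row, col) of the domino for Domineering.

ply 1, X at ..O/.XX/XOO | (0,0)=+1→X.O/.XX/XOO*; (0,1)=+1→.XO/.XX/XOO; (1,0)=+1→..O/XXX/XOO
ply 2, O at X.O/.XX/XOO | (0,1)=-1→XOO/.XX/XOO*; (1,0)=-1→X.O/OXX/XOO
ply 3, X at XOO/.XX/XOO | (1,0)=+1→XOO/XXX/XOO*
ply 4: XOO/XXX/XOO is terminal -1 (O); from ..O/.XX/XOO depth 9

PV length from [..O/.XX/XOO]: 3 plies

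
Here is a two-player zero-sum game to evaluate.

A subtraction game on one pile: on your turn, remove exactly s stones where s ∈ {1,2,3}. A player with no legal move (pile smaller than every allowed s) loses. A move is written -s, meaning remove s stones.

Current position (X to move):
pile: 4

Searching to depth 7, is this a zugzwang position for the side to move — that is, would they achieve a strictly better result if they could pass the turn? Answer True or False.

zugzwang(4, X) = True

p1 X@[4]: -1[3]-1* -2[2]-1 -3[1]-1
p2 O@[3]: -1[2]-1 -2[1]-1 -3[0]+1*
p3 X@[0] terminal -1; root [4] d7
suppose X passes — search the same position with O to move:
pass> p1 O@[4]: -1[3]-1* -2[2]-1 -3[1]-1
pass> p2 X@[3]: -1[2]-1 -2[1]-1 -3[0]+1*
pass> p3 O@[0] terminal -1; root [4] d7
for X: play -1, pass +1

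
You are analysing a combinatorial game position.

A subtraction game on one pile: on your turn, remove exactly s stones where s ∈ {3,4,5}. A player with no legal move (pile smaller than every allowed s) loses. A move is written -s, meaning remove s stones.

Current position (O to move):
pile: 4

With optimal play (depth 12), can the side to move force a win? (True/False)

O winning at [4]: True

ply 1, O at 4 | -3=+1→1*; -4=+1→0
ply 2: 1 is terminal -1 (X); from 4 depth 12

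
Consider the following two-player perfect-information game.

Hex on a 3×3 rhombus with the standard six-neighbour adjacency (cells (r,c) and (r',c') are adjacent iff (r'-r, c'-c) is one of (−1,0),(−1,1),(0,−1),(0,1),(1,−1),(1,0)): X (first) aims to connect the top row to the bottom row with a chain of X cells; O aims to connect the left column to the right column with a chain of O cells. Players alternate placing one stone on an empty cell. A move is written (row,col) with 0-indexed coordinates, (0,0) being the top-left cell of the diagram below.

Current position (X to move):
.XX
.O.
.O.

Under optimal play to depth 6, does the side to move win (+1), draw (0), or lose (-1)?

p1 X@[.XX/.O./.O.]: (0,0)[XXX/.O./.O.]-1* (1,0)[.XX/XO./.O.]-1 (1,2)[.XX/.OX/.O.]-1 (2,0)[.XX/.O./XO.]-1 (2,2)[.XX/.O./.OX]-1
p2 O@[XXX/.O./.O.]: (1,0)[XXX/OO./.O.]+1* (1,2)[XXX/.OO/.O.]+1 (2,0)[XXX/.O./OO.]+1 (2,2)[XXX/.O./.OO]+1
p3 X@[XXX/OO./.O.]: (1,2)[XXX/OOX/.O.]-1* (2,0)[XXX/OO./XO.]-1 (2,2)[XXX/OO./.OX]-1
p4 O@[XXX/OOX/.O.]: (2,0)[XXX/OOX/OO.]-1 (2,2)[XXX/OOX/.OO]+1*
p5 X@[XXX/OOX/.OO] terminal -1; root [.XX/.O./.O.] d6

value(.XX/.O./.O., X) = -1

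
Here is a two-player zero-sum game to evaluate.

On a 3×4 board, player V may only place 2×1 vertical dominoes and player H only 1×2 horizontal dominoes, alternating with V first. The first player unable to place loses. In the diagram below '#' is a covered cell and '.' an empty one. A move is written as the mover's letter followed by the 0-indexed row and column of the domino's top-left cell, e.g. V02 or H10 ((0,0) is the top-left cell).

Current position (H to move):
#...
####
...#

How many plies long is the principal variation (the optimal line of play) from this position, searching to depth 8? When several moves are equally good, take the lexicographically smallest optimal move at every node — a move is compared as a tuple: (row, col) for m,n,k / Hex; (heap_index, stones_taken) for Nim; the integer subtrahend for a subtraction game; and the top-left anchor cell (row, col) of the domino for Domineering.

[#.../####/...#] H move#1: H01:+1/###./####/...#*, H02:+1/#.##/####/...#, H20:+1/#.../####/##.#, H21:+1/#.../####/.###
[###./####/...#] end (terminal -1, V#2); searched #.../####/...# to 8

PV length from [#.../####/...#]: 1 ply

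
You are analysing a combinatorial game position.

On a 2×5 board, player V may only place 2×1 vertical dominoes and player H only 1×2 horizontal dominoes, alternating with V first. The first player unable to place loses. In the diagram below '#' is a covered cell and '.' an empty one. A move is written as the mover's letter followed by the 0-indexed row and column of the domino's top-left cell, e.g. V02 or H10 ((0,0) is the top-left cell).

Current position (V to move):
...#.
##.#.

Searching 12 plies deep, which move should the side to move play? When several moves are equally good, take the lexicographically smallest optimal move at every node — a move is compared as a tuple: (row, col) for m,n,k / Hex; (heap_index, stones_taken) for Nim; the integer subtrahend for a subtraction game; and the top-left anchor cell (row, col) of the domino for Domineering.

[...#./##.#.] V move#1: V02:+1/..##./####.*, V04:-1/...##/##.##
[..##./####.] H move#2: H00:-1/####./####.*
[####./####.] V move#3: V04:+1/#####/#####*
[#####/#####] end (terminal -1, H#4); searched ...#./##.#. to 12

V's best at [...#./##.#.]: V02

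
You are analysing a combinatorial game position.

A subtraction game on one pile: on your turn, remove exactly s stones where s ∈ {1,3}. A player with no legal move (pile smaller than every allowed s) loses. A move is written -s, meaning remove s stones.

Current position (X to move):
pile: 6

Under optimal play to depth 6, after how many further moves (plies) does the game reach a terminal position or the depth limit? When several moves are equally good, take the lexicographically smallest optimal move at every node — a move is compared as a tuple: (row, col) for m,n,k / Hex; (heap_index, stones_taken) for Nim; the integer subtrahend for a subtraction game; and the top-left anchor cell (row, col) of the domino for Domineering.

PV length from [6]: 6 plies

p1 X@[6]: -1[5]-1* -3[3]-1
p2 O@[5]: -1[4]+1* -3[2]+1
p3 X@[4]: -1[3]-1* -3[1]-1
p4 O@[3]: -1[2]+1* -3[0]+1
p5 X@[2]: -1[1]-1*
p6 O@[1]: -1[0]+1*
p7 X@[0] terminal -1; root [6] d6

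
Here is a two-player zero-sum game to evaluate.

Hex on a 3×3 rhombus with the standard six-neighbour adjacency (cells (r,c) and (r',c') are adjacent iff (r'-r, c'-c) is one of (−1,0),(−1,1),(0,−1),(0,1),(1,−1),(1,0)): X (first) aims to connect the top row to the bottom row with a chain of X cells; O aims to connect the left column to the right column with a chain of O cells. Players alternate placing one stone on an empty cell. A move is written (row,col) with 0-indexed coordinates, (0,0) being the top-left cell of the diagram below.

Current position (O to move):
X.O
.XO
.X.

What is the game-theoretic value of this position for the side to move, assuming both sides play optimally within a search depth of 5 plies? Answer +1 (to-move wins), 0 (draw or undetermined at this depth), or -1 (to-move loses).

p1 O@[X.O/.XO/.X.]: (0,1)[XOO/.XO/.X.]-1* (1,0)[X.O/OXO/.X.]-1 (2,0)[X.O/.XO/OX.]-1 (2,2)[X.O/.XO/.XO]-1
p2 X@[XOO/.XO/.X.]: (1,0)[XOO/XXO/.X.]+1* (2,0)[XOO/.XO/XX.]-1 (2,2)[XOO/.XO/.XX]-1
p3 O@[XOO/XXO/.X.] terminal -1; root [X.O/.XO/.X.] d5

value(X.O/.XO/.X., O) = -1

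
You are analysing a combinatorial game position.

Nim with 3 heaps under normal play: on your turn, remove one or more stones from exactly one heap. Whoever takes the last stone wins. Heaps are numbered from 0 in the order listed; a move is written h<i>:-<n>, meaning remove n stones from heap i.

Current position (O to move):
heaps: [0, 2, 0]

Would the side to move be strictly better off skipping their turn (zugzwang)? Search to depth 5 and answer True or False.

zugzwang((0,2,0), O) = False

[(0,2,0)] O move#1: h1:-1:-1/(0,1,0), h1:-2:+1/(0,0,0)*
[(0,0,0)] end (terminal -1, X#2); searched (0,2,0) to 5
suppose O passes — search the same position with X to move:
pass> [(0,2,0)] X move#1: h1:-1:-1/(0,1,0), h1:-2:+1/(0,0,0)*
pass> [(0,0,0)] end (terminal -1, O#2); searched (0,2,0) to 5
for O: play +1, pass -1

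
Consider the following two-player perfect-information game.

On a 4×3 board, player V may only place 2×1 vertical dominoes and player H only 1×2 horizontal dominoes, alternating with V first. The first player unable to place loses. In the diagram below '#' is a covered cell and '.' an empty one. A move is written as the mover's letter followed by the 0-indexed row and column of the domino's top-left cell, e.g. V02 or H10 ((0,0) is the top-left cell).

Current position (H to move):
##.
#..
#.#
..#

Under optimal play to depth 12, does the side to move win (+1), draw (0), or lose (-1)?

value(##./#../#.#/..#, H) = -1

ply 1, H at ##./#../#.#/..# | H11=-1→##./###/#.#/..#*; H30=-1→##./#../#.#/###
ply 2, V at ##./###/#.#/..# | V21=+1→##./###/###/.##*
ply 3: ##./###/###/.## is terminal -1 (H); from ##./#../#.#/..# depth 12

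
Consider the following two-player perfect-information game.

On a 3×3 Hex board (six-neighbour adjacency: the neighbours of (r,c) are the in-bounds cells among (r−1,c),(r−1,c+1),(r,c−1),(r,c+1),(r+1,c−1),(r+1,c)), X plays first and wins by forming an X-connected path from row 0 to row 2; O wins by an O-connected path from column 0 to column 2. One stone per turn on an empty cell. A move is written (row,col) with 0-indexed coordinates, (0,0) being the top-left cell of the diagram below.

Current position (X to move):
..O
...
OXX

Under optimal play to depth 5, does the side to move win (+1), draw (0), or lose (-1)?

value(..O/.../OXX, X) = -1

p1 X@[..O/.../OXX]: (0,0)[X.O/.../OXX]-1* (0,1)[.XO/.../OXX]-1 (1,0)[..O/X../OXX]-1 (1,1)[..O/.X./OXX]-1 (1,2)[..O/..X/OXX]-1
p2 O@[X.O/.../OXX]: (0,1)[XOO/.../OXX]+1* (1,0)[X.O/O../OXX]+1 (1,1)[X.O/.O./OXX]+1 (1,2)[X.O/..O/OXX]-1
p3 X@[XOO/.../OXX]: (1,0)[XOO/X../OXX]-1* (1,1)[XOO/.X./OXX]-1 (1,2)[XOO/..X/OXX]-1
p4 O@[XOO/X../OXX]: (1,1)[XOO/XO./OXX]+1* (1,2)[XOO/X.O/OXX]-1
p5 X@[XOO/XO./OXX] terminal -1; root [..O/.../OXX] d5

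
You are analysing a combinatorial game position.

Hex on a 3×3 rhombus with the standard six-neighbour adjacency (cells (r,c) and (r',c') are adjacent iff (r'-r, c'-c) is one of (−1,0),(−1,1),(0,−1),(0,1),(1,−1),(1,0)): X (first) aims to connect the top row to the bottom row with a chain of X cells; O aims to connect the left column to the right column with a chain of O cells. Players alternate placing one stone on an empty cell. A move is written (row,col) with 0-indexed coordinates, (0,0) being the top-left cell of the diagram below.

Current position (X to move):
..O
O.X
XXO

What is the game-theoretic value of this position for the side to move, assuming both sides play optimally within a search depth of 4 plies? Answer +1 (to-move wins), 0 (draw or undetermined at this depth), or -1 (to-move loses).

ply 1, X at ..O/O.X/XXO | (0,0)=-1→X.O/O.X/XXO*; (0,1)=-1→.XO/O.X/XXO; (1,1)=-1→..O/OXX/XXO
ply 2, O at X.O/O.X/XXO | (0,1)=+1→XOO/O.X/XXO*; (1,1)=+1→X.O/OOX/XXO
ply 3: XOO/O.X/XXO is terminal -1 (X); from ..O/O.X/XXO depth 4

value(..O/O.X/XXO, X) = -1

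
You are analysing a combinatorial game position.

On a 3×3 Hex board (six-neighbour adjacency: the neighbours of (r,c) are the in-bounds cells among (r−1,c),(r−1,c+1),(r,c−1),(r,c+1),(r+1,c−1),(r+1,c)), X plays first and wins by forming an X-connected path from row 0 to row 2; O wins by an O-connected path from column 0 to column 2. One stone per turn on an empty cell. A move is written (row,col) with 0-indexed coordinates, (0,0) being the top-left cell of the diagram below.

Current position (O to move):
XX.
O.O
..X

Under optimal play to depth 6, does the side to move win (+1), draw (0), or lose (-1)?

value(XX./O.O/..X, O) = +1

ply 1, O at XX./O.O/..X | (0,2)=-1→XXO/O.O/..X; (1,1)=+1→XX./OOO/..X*; (2,0)=+1→XX./O.O/O.X; (2,1)=+1→XX./O.O/.OX
ply 2: XX./OOO/..X is terminal -1 (X); from XX./O.O/..X depth 6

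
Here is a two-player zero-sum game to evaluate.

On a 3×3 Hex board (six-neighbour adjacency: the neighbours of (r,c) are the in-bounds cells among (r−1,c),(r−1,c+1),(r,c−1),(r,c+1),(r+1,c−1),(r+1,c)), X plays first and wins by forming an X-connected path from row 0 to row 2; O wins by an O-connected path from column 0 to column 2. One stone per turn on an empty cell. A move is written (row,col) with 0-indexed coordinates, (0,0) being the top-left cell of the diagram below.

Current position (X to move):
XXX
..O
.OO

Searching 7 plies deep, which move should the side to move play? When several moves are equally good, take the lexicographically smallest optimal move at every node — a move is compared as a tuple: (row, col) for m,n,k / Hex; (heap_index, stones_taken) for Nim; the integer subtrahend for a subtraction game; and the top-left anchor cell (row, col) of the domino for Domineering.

ply 1, X at XXX/..O/.OO | (1,0)=-1→XXX/X.O/.OO; (1,1)=-1→XXX/.XO/.OO; (2,0)=+1→XXX/..O/XOO*
ply 2, O at XXX/..O/XOO | (1,0)=-1→XXX/O.O/XOO*; (1,1)=-1→XXX/.OO/XOO
ply 3, X at XXX/O.O/XOO | (1,1)=+1→XXX/OXO/XOO*
ply 4: XXX/OXO/XOO is terminal -1 (O); from XXX/..O/.OO depth 7

X's best at [XXX/..O/.OO]: (2,0)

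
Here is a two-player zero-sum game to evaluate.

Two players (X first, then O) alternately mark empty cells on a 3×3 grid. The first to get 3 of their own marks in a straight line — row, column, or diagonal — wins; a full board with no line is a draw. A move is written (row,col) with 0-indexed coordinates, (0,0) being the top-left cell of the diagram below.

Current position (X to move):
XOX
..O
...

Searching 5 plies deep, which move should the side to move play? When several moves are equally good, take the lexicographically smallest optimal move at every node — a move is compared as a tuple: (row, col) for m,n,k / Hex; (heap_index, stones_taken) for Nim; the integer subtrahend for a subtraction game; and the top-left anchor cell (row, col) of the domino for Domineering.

[XOX/..O/...] X move#1: (1,0):+0/XOX/X.O/..., (1,1):+1/XOX/.XO/...*, (2,0):+1/XOX/..O/X.., (2,1):+0/XOX/..O/.X., (2,2):-1/XOX/..O/..X
[XOX/.XO/...] O move#2: (1,0):-1/XOX/OXO/...*, (2,0):-1/XOX/.XO/O.., (2,1):-1/XOX/.XO/.O., (2,2):-1/XOX/.XO/..O
[XOX/OXO/...] X move#3: (2,0):+1/XOX/OXO/X..*, (2,1):+1/XOX/OXO/.X., (2,2):+1/XOX/OXO/..X
[XOX/OXO/X..] end (terminal -1, O#4); searched XOX/..O/... to 5

X's best at [XOX/..O/...]: (1,1)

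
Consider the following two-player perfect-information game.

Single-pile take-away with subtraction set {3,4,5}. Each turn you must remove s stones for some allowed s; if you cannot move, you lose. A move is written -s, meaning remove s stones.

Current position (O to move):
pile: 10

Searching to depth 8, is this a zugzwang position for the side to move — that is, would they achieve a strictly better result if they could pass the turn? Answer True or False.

zugzwang(10, O) = True

ply 1, O at 10 | -3=-1→7*; -4=-1→6; -5=-1→5
ply 2, X at 7 | -3=-1→4; -4=-1→3; -5=+1→2*
ply 3: 2 is terminal -1 (O); from 10 depth 8
if O skipped the turn, X would face:
~ ply 1, X at 10 | -3=-1→7*; -4=-1→6; -5=-1→5
~ ply 2, O at 7 | -3=-1→4; -4=-1→3; -5=+1→2*
~ ply 3: 2 is terminal -1 (X); from 10 depth 8
compare (O): move=-1 vs pass=+1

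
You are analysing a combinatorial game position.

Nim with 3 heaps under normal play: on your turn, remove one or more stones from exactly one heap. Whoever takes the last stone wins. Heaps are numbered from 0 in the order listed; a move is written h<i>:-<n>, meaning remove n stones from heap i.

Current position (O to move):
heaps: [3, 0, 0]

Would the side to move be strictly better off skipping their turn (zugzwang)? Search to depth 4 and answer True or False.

ply 1, O at (3,0,0) | h0:-1=-1→(2,0,0); h0:-2=-1→(1,0,0); h0:-3=+1→(0,0,0)*
ply 2: (0,0,0) is terminal -1 (X); from (3,0,0) depth 4
suppose O passes — search the same position with X to move:
pass> ply 1, X at (3,0,0) | h0:-1=-1→(2,0,0); h0:-2=-1→(1,0,0); h0:-3=+1→(0,0,0)*
pass> ply 2: (0,0,0) is terminal -1 (O); from (3,0,0) depth 4
for O: play +1, pass -1

zugzwang((3,0,0), O) = False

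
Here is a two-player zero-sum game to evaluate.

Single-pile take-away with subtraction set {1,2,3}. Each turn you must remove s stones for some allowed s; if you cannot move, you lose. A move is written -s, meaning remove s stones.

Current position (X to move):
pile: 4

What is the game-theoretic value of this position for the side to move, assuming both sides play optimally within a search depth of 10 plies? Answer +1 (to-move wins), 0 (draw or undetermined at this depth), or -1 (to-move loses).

value(4, X) = -1

[4] X move#1: -1:-1/3*, -2:-1/2, -3:-1/1
[3] O move#2: -1:-1/2, -2:-1/1, -3:+1/0*
[0] end (terminal -1, X#3); searched 4 to 10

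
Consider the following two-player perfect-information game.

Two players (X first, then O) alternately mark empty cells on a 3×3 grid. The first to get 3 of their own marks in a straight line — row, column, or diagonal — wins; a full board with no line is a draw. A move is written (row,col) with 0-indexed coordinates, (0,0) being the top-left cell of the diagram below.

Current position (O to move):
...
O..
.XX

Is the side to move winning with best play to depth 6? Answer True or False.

O winning at [.../O../.XX]: True

ply 1, O at .../O../.XX | (0,0)=-1→O../O../.XX; (0,1)=-1→.O./O../.XX; (0,2)=-1→..O/O../.XX; (1,1)=-1→.../OO./.XX; (1,2)=-1→.../O.O/.XX; (2,0)=+1→.../O../OXX*
ply 2, X at .../O../OXX | (0,0)=-1→X../O../OXX*; (0,1)=-1→.X./O../OXX; (0,2)=-1→..X/O../OXX; (1,1)=-1→.../OX./OXX; (1,2)=-1→.../O.X/OXX
ply 3, O at X../O../OXX | (0,1)=-1→XO./O../OXX; (0,2)=-1→X.O/O../OXX; (1,1)=+1→X../OO./OXX*; (1,2)=-1→X../O.O/OXX
ply 4, X at X../OO./OXX | (0,1)=-1→XX./OO./OXX*; (0,2)=-1→X.X/OO./OXX; (1,2)=-1→X../OOX/OXX
ply 5, O at XX./OO./OXX | (0,2)=+1→XXO/OO./OXX*; (1,2)=+1→XX./OOO/OXX
ply 6: XXO/OO./OXX is terminal -1 (X); from .../O../.XX depth 6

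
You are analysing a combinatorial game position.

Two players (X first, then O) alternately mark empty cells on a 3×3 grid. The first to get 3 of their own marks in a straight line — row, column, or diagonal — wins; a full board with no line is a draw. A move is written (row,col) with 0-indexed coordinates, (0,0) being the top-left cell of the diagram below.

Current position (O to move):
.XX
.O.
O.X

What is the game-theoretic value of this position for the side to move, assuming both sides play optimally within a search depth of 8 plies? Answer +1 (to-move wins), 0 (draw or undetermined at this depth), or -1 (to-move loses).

[.XX/.O./O.X] O move#1: (0,0):-1/OXX/.O./O.X*, (1,0):-1/.XX/OO./O.X, (1,2):-1/.XX/.OO/O.X, (2,1):-1/.XX/.O./OOX
[OXX/.O./O.X] X move#2: (1,0):+0/OXX/XO./O.X, (1,2):+1/OXX/.OX/O.X*, (2,1):-1/OXX/.O./OXX
[OXX/.OX/O.X] end (terminal -1, O#3); searched .XX/.O./O.X to 8

value(.XX/.O./O.X, O) = -1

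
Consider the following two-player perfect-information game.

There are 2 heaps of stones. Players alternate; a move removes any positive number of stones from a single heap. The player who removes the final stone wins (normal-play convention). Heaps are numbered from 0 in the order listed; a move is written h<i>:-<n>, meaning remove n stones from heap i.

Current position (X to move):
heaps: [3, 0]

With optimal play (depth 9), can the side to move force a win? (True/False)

X winning at [(3,0)]: True

[(3,0)] X move#1: h0:-1:-1/(2,0), h0:-2:-1/(1,0), h0:-3:+1/(0,0)*
[(0,0)] end (terminal -1, O#2); searched (3,0) to 9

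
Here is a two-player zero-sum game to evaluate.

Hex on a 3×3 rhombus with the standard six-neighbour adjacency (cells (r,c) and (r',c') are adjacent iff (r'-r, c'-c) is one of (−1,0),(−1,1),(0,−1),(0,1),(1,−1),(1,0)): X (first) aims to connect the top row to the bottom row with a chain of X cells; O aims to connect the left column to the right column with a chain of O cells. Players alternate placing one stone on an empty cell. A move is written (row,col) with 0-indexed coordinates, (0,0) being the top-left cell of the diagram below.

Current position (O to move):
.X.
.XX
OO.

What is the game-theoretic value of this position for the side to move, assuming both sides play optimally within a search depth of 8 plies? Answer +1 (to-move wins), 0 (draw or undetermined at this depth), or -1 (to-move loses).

value(.X./.XX/OO., O) = +1

ply 1, O at .X./.XX/OO. | (0,0)=-1→OX./.XX/OO.; (0,2)=-1→.XO/.XX/OO.; (1,0)=-1→.X./OXX/OO.; (2,2)=+1→.X./.XX/OOO*
ply 2: .X./.XX/OOO is terminal -1 (X); from .X./.XX/OO. depth 8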